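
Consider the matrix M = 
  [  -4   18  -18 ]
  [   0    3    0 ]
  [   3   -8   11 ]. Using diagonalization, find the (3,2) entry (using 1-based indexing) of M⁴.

-1762

Characteristic polynomial: μ^3 - 10μ^2 + 31μ - 30 = (μ - 5)(μ - 3)(μ - 2), so the eigenvalues are 2, 3, 5.
μ=2: eigenvector (3, 0, -1).
μ=3: eigenvector (0, 1, 1).
μ=5: eigenvector (-2, 0, 1).
P = [[3, 0, -2], [0, 1, 0], [-1, 1, 1]], D = diag(2, 3, 5), P⁻¹ = [[1, -2, 2], [0, 1, 0], [1, -3, 3]].
M⁴ = P·diag(16, 81, 625)·P⁻¹ = [[-1202, 3654, -3654], [0, 81, 0], [609, -1762, 1843]].
The requested entry is -1762.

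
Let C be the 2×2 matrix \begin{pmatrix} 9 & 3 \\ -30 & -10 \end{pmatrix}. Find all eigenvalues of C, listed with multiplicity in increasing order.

Characteristic polynomial: p(s) = s^2 + s = s(s + 1).
Roots (with multiplicity): -1, 0.

-1, 0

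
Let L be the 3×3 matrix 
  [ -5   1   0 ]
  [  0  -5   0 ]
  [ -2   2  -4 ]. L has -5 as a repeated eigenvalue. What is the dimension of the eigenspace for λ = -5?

L + 5I = [[0, 1, 0], [0, 0, 0], [-2, 2, 1]].
This matrix has rank 2, so its null space has dimension 3 − 2 = 1.

1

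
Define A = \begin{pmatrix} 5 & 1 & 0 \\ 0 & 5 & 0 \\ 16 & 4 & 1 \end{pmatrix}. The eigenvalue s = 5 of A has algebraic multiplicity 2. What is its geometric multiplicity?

A − 5I = [[0, 1, 0], [0, 0, 0], [16, 4, -4]].
This matrix has rank 2, so its null space has dimension 3 − 2 = 1.

1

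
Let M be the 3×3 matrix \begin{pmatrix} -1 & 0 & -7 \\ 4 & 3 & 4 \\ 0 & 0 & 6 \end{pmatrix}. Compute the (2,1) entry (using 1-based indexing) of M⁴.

Characteristic polynomial: λ^3 - 8λ^2 + 9λ + 18 = (λ - 6)(λ - 3)(λ + 1), so the eigenvalues are -1, 3, 6.
λ=-1: eigenvector (1, -1, 0).
λ=3: eigenvector (0, 1, 0).
λ=6: eigenvector (-1, 0, 1).
P = [[1, 0, -1], [-1, 1, 0], [0, 0, 1]], D = diag(-1, 3, 6), P⁻¹ = [[1, 0, 1], [1, 1, 1], [0, 0, 1]].
M⁴ = P·diag(1, 81, 1296)·P⁻¹ = [[1, 0, -1295], [80, 81, 80], [0, 0, 1296]].
The requested entry is 80.

80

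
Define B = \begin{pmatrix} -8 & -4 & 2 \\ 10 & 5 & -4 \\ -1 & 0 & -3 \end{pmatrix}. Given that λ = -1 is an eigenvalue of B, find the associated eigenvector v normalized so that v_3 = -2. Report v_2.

-8

B + 1I = [[-7, -4, 2], [10, 6, -4], [-1, 0, -2]].
Solving (B + 1I)v = 0 gives the eigenspace spanned by (4, -8, -2).
With v_3 = -2, v = (4, -8, -2), so v_2 = -8.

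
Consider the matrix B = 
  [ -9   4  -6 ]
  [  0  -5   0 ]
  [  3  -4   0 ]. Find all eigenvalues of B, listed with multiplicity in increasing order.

-6, -5, -3

Characteristic polynomial: p(s) = s^3 + 14s^2 + 63s + 90 = (s + 3)(s + 5)(s + 6).
Roots (with multiplicity): -6, -5, -3.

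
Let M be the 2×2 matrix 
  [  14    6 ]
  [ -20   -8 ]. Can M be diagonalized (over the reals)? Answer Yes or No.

Characteristic polynomial: p(r) = r^2 - 6r + 8 = (r - 4)(r - 2).
All 2 eigenvalues are distinct, so M is diagonalizable.

Yes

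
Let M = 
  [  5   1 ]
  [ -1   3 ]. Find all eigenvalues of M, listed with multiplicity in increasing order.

Characteristic polynomial: p(t) = t^2 - 8t + 16 = (t - 4)^2.
Roots (with multiplicity): 4, 4.

4, 4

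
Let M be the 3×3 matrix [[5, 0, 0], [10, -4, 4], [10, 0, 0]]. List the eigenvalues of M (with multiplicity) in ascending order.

Characteristic polynomial: p(λ) = λ^3 - λ^2 - 20λ = λ(λ - 5)(λ + 4).
Roots (with multiplicity): -4, 0, 5.

-4, 0, 5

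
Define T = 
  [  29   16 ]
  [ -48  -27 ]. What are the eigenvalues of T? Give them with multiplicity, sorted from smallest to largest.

-3, 5

Characteristic polynomial: p(μ) = μ^2 - 2μ - 15 = (μ - 5)(μ + 3).
Roots (with multiplicity): -3, 5.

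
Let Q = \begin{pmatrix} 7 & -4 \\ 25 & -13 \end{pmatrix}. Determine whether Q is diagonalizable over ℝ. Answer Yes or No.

No

Characteristic polynomial: p(s) = s^2 + 6s + 9 = (s + 3)^2.
s = -3 has algebraic multiplicity 2; rank(Q + 3I) = 1, so geometric multiplicity = 1.
Geometric multiplicity < algebraic multiplicity, so Q is not diagonalizable.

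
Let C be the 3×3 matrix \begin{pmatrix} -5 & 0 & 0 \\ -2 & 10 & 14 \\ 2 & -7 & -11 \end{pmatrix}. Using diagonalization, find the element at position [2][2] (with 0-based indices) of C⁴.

431

Characteristic polynomial: μ^3 + 6μ^2 - 7μ - 60 = (μ - 3)(μ + 4)(μ + 5), so the eigenvalues are -5, -4, 3.
μ=-5: eigenvector (1, 2, -2).
μ=3: eigenvector (0, 2, -1).
μ=-4: eigenvector (0, -1, 1).
P = [[1, 0, 0], [2, 2, -1], [-2, -1, 1]], D = diag(-5, 3, -4), P⁻¹ = [[1, 0, 0], [0, 1, 1], [2, 1, 2]].
C⁴ = P·diag(625, 81, 256)·P⁻¹ = [[625, 0, 0], [738, -94, -350], [-738, 175, 431]].
The requested entry is 431.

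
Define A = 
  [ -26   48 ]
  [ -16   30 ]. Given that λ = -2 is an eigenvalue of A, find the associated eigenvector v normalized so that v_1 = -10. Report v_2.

-5

A + 2I = [[-24, 48], [-16, 32]].
Solving (A + 2I)v = 0 gives the eigenspace spanned by (-10, -5).
With v_1 = -10, v = (-10, -5), so v_2 = -5.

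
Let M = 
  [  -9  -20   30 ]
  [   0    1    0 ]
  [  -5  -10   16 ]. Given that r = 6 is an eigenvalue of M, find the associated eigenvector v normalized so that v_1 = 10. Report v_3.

M − 6I = [[-15, -20, 30], [0, -5, 0], [-5, -10, 10]].
Solving (M − 6I)v = 0 gives the eigenspace spanned by (10, 0, 5).
With v_1 = 10, v = (10, 0, 5), so v_3 = 5.

5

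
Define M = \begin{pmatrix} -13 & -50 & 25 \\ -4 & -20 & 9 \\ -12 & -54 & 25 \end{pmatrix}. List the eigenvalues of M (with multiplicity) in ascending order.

-3, -3, -2

Characteristic polynomial: p(t) = t^3 + 8t^2 + 21t + 18 = (t + 2)(t + 3)^2.
Roots (with multiplicity): -3, -3, -2.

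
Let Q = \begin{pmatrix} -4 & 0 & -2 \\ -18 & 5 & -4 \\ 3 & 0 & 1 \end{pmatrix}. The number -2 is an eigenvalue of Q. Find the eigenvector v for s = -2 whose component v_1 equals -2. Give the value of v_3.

Q + 2I = [[-2, 0, -2], [-18, 7, -4], [3, 0, 3]].
Solving (Q + 2I)v = 0 gives the eigenspace spanned by (-2, -4, 2).
With v_1 = -2, v = (-2, -4, 2), so v_3 = 2.

2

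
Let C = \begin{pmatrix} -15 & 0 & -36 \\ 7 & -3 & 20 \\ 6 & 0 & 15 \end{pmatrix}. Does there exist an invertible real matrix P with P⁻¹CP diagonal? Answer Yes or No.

No

Characteristic polynomial: p(r) = r^3 + 3r^2 - 9r - 27 = (r - 3)(r + 3)^2.
r = -3 has algebraic multiplicity 2; rank(C + 3I) = 2, so geometric multiplicity = 1.
Geometric multiplicity < algebraic multiplicity, so C is not diagonalizable.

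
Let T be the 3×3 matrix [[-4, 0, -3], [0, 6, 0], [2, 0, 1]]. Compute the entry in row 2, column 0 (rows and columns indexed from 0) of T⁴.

Characteristic polynomial: μ^3 - 3μ^2 - 16μ - 12 = (μ - 6)(μ + 1)(μ + 2), so the eigenvalues are -2, -1, 6.
μ=-1: eigenvector (-1, 0, 1).
μ=6: eigenvector (0, 1, 0).
μ=-2: eigenvector (3, 0, -2).
P = [[-1, 0, 3], [0, 1, 0], [1, 0, -2]], D = diag(-1, 6, -2), P⁻¹ = [[2, 0, 3], [0, 1, 0], [1, 0, 1]].
T⁴ = P·diag(1, 1296, 16)·P⁻¹ = [[46, 0, 45], [0, 1296, 0], [-30, 0, -29]].
The requested entry is -30.

-30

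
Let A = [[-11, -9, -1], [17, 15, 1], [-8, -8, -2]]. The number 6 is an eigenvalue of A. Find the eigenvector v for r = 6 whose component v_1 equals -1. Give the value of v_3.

A − 6I = [[-17, -9, -1], [17, 9, 1], [-8, -8, -8]].
Solving (A − 6I)v = 0 gives the eigenspace spanned by (-1, 2, -1).
With v_1 = -1, v = (-1, 2, -1), so v_3 = -1.

-1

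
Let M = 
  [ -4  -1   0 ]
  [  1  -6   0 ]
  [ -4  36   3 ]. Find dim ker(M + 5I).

M + 5I = [[1, -1, 0], [1, -1, 0], [-4, 36, 8]].
This matrix has rank 2, so its null space has dimension 3 − 2 = 1.

1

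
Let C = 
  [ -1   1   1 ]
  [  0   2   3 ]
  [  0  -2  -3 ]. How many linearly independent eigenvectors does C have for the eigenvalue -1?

C + 1I = [[0, 1, 1], [0, 3, 3], [0, -2, -2]].
This matrix has rank 1, so its null space has dimension 3 − 1 = 2.

2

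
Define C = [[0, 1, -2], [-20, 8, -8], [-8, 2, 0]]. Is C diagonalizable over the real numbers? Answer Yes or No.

Characteristic polynomial: p(μ) = μ^3 - 8μ^2 + 20μ - 16 = (μ - 4)(μ - 2)^2.
μ = 2 has algebraic multiplicity 2; rank(C − 2I) = 2, so geometric multiplicity = 1.
Geometric multiplicity < algebraic multiplicity, so C is not diagonalizable.

No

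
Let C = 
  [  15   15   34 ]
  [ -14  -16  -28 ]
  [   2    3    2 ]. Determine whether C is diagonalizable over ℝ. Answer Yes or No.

No

Characteristic polynomial: p(s) = s^3 - s^2 - 16s - 20 = (s - 5)(s + 2)^2.
s = -2 has algebraic multiplicity 2; rank(C + 2I) = 2, so geometric multiplicity = 1.
Geometric multiplicity < algebraic multiplicity, so C is not diagonalizable.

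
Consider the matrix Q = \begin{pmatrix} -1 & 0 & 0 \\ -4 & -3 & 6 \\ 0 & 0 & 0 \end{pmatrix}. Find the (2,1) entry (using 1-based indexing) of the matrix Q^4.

Characteristic polynomial: s^3 + 4s^2 + 3s = s(s + 1)(s + 3), so the eigenvalues are -3, -1, 0.
s=-1: eigenvector (1, -2, 0).
s=-3: eigenvector (0, 1, 0).
s=0: eigenvector (0, 2, 1).
P = [[1, 0, 0], [-2, 1, 2], [0, 0, 1]], D = diag(-1, -3, 0), P⁻¹ = [[1, 0, 0], [2, 1, -2], [0, 0, 1]].
Q⁴ = P·diag(1, 81, 0)·P⁻¹ = [[1, 0, 0], [160, 81, -162], [0, 0, 0]].
The requested entry is 160.

160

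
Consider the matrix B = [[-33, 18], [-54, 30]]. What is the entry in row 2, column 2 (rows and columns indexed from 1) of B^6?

Characteristic polynomial: r^2 + 3r - 18 = (r - 3)(r + 6), so the eigenvalues are -6, 3.
r=-6: eigenvector (-2, -3).
r=3: eigenvector (1, 2).
P = [[-2, 1], [-3, 2]], D = diag(-6, 3), P⁻¹ = [[-2, 1], [-3, 2]].
B⁶ = P·diag(46656, 729)·P⁻¹ = [[184437, -91854], [275562, -137052]].
The requested entry is -137052.

-137052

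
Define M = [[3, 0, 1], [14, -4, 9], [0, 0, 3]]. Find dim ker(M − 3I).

M − 3I = [[0, 0, 1], [14, -7, 9], [0, 0, 0]].
This matrix has rank 2, so its null space has dimension 3 − 2 = 1.

1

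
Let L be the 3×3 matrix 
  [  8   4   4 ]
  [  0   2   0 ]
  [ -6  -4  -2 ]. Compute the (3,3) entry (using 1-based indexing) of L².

Characteristic polynomial: t^3 - 8t^2 + 20t - 16 = (t - 4)(t - 2)^2, so the eigenvalues are 2, 2, 4.
t=4: eigenvector (1, 0, -1).
t=2: eigenvector (-2, 1, 2).
t=2: eigenvector (-6, 2, 7).
P = [[1, -2, -6], [0, 1, 2], [-1, 2, 7]], D = diag(4, 2, 2), P⁻¹ = [[3, 2, 2], [-2, 1, -2], [1, 0, 1]].
L² = P·diag(16, 4, 4)·P⁻¹ = [[40, 24, 24], [0, 4, 0], [-36, -24, -20]].
The requested entry is -20.

-20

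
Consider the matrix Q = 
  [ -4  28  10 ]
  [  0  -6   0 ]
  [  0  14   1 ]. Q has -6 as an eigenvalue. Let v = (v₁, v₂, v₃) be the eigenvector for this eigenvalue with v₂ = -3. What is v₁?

12

Q + 6I = [[2, 28, 10], [0, 0, 0], [0, 14, 7]].
Solving (Q + 6I)v = 0 gives the eigenspace spanned by (12, -3, 6).
With v₂ = -3, v = (12, -3, 6), so v₁ = 12.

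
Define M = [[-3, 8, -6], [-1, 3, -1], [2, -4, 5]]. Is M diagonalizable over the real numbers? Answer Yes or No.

Characteristic polynomial: p(μ) = μ^3 - 5μ^2 + 7μ - 3 = (μ - 3)(μ - 1)^2.
μ = 1 has algebraic multiplicity 2; rank(M − 1I) = 2, so geometric multiplicity = 1.
Geometric multiplicity < algebraic multiplicity, so M is not diagonalizable.

No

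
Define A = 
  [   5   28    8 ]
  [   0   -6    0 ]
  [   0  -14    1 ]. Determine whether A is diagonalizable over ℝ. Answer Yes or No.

Yes

Characteristic polynomial: p(μ) = μ^3 - 31μ + 30 = (μ - 5)(μ - 1)(μ + 6).
All 3 eigenvalues are distinct, so A is diagonalizable.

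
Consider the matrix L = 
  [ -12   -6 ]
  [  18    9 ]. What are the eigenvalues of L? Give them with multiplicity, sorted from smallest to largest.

-3, 0

Characteristic polynomial: p(μ) = μ^2 + 3μ = μ(μ + 3).
Roots (with multiplicity): -3, 0.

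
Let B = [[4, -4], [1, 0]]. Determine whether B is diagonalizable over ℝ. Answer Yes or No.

No

Characteristic polynomial: p(λ) = λ^2 - 4λ + 4 = (λ - 2)^2.
λ = 2 has algebraic multiplicity 2; rank(B − 2I) = 1, so geometric multiplicity = 1.
Geometric multiplicity < algebraic multiplicity, so B is not diagonalizable.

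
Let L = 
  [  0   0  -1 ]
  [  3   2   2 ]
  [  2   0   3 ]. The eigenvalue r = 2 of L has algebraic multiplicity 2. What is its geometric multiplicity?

L − 2I = [[-2, 0, -1], [3, 0, 2], [2, 0, 1]].
This matrix has rank 2, so its null space has dimension 3 − 2 = 1.

1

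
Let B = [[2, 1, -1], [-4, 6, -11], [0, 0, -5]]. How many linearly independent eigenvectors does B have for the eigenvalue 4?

1

B − 4I = [[-2, 1, -1], [-4, 2, -11], [0, 0, -9]].
This matrix has rank 2, so its null space has dimension 3 − 2 = 1.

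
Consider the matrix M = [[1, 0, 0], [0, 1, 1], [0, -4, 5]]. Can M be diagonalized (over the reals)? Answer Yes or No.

Characteristic polynomial: p(μ) = μ^3 - 7μ^2 + 15μ - 9 = (μ - 3)^2(μ - 1).
μ = 3 has algebraic multiplicity 2; rank(M − 3I) = 2, so geometric multiplicity = 1.
Geometric multiplicity < algebraic multiplicity, so M is not diagonalizable.

No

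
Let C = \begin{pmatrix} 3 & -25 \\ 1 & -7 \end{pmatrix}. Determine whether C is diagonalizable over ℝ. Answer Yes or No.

Characteristic polynomial: p(t) = t^2 + 4t + 4 = (t + 2)^2.
t = -2 has algebraic multiplicity 2; rank(C + 2I) = 1, so geometric multiplicity = 1.
Geometric multiplicity < algebraic multiplicity, so C is not diagonalizable.

No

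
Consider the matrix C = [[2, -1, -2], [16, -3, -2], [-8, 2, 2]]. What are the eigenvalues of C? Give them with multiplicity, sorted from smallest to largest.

Characteristic polynomial: p(s) = s^3 - s^2 - 4s + 4 = (s - 2)(s - 1)(s + 2).
Roots (with multiplicity): -2, 1, 2.

-2, 1, 2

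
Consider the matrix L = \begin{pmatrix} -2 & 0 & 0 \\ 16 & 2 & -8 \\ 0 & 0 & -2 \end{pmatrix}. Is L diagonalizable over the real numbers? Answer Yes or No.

Characteristic polynomial: p(λ) = λ^3 + 2λ^2 - 4λ - 8 = (λ - 2)(λ + 2)^2.
λ = -2 has algebraic multiplicity 2; rank(L + 2I) = 1, so geometric multiplicity = 2.
Every eigenvalue has geometric = algebraic multiplicity, so L is diagonalizable.

Yes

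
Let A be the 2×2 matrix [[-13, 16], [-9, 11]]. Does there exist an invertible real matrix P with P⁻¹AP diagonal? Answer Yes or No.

Characteristic polynomial: p(μ) = μ^2 + 2μ + 1 = (μ + 1)^2.
μ = -1 has algebraic multiplicity 2; rank(A + 1I) = 1, so geometric multiplicity = 1.
Geometric multiplicity < algebraic multiplicity, so A is not diagonalizable.

No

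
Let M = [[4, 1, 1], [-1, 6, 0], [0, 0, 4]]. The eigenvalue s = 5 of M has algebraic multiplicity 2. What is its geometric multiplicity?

1

M − 5I = [[-1, 1, 1], [-1, 1, 0], [0, 0, -1]].
This matrix has rank 2, so its null space has dimension 3 − 2 = 1.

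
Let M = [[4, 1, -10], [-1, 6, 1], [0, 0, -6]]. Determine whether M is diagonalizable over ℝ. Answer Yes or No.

No

Characteristic polynomial: p(s) = s^3 - 4s^2 - 35s + 150 = (s - 5)^2(s + 6).
s = 5 has algebraic multiplicity 2; rank(M − 5I) = 2, so geometric multiplicity = 1.
Geometric multiplicity < algebraic multiplicity, so M is not diagonalizable.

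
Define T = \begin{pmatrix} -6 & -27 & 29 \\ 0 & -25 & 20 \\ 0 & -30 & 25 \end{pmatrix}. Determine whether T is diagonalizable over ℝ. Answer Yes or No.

Characteristic polynomial: p(λ) = λ^3 + 6λ^2 - 25λ - 150 = (λ - 5)(λ + 5)(λ + 6).
All 3 eigenvalues are distinct, so T is diagonalizable.

Yes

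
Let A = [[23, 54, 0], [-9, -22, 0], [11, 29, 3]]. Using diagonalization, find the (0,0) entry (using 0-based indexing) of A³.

Characteristic polynomial: t^3 - 4t^2 - 17t + 60 = (t - 5)(t - 3)(t + 4), so the eigenvalues are -4, 3, 5.
t=-4: eigenvector (2, -1, 1).
t=5: eigenvector (-3, 1, -2).
t=3: eigenvector (0, 0, 1).
P = [[2, -3, 0], [-1, 1, 0], [1, -2, 1]], D = diag(-4, 5, 3), P⁻¹ = [[-1, -3, 0], [-1, -2, 0], [-1, -1, 1]].
A³ = P·diag(-64, 125, 27)·P⁻¹ = [[503, 1134, 0], [-189, -442, 0], [287, 665, 27]].
The requested entry is 503.

503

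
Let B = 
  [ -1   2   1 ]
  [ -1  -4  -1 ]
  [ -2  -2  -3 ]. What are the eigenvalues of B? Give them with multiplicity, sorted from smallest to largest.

-3, -3, -2

Characteristic polynomial: p(r) = r^3 + 8r^2 + 21r + 18 = (r + 2)(r + 3)^2.
Roots (with multiplicity): -3, -3, -2.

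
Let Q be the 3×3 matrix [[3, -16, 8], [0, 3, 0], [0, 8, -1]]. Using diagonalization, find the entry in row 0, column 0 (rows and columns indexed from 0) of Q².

9

Characteristic polynomial: t^3 - 5t^2 + 3t + 9 = (t - 3)^2(t + 1), so the eigenvalues are -1, 3, 3.
t=3: eigenvector (1, 0, 0).
t=-1: eigenvector (-2, 0, 1).
t=3: eigenvector (-5, 1, 2).
P = [[1, -2, -5], [0, 0, 1], [0, 1, 2]], D = diag(3, -1, 3), P⁻¹ = [[1, 1, 2], [0, -2, 1], [0, 1, 0]].
Q² = P·diag(9, 1, 9)·P⁻¹ = [[9, -32, 16], [0, 9, 0], [0, 16, 1]].
The requested entry is 9.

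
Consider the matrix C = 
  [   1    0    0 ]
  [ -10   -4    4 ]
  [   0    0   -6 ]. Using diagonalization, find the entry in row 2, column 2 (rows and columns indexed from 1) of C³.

-64

Characteristic polynomial: λ^3 + 9λ^2 + 14λ - 24 = (λ - 1)(λ + 4)(λ + 6), so the eigenvalues are -6, -4, 1.
λ=1: eigenvector (1, -2, 0).
λ=-4: eigenvector (0, 1, 0).
λ=-6: eigenvector (0, -2, 1).
P = [[1, 0, 0], [-2, 1, -2], [0, 0, 1]], D = diag(1, -4, -6), P⁻¹ = [[1, 0, 0], [2, 1, 2], [0, 0, 1]].
C³ = P·diag(1, -64, -216)·P⁻¹ = [[1, 0, 0], [-130, -64, 304], [0, 0, -216]].
The requested entry is -64.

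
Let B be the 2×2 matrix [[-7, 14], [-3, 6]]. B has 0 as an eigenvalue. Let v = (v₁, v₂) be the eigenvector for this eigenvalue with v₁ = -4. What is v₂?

-2

B = [[-7, 14], [-3, 6]].
Solving (B)v = 0 gives the eigenspace spanned by (-4, -2).
With v₁ = -4, v = (-4, -2), so v₂ = -2.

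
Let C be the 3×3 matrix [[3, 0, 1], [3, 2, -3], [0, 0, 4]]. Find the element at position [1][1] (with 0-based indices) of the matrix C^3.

Characteristic polynomial: s^3 - 9s^2 + 26s - 24 = (s - 4)(s - 3)(s - 2), so the eigenvalues are 2, 3, 4.
s=3: eigenvector (1, 3, 0).
s=2: eigenvector (0, 1, 0).
s=4: eigenvector (1, 0, 1).
P = [[1, 0, 1], [3, 1, 0], [0, 0, 1]], D = diag(3, 2, 4), P⁻¹ = [[1, 0, -1], [-3, 1, 3], [0, 0, 1]].
C³ = P·diag(27, 8, 64)·P⁻¹ = [[27, 0, 37], [57, 8, -57], [0, 0, 64]].
The requested entry is 8.

8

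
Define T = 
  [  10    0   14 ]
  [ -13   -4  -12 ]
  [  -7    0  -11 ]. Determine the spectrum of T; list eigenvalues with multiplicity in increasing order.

-4, -4, 3

Characteristic polynomial: p(s) = s^3 + 5s^2 - 8s - 48 = (s - 3)(s + 4)^2.
Roots (with multiplicity): -4, -4, 3.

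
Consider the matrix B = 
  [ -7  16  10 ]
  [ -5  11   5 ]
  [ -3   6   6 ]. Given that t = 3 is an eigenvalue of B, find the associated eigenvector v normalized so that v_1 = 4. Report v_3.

B − 3I = [[-10, 16, 10], [-5, 8, 5], [-3, 6, 3]].
Solving (B − 3I)v = 0 gives the eigenspace spanned by (4, 0, 4).
With v_1 = 4, v = (4, 0, 4), so v_3 = 4.

4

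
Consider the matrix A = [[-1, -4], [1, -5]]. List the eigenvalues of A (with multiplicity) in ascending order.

Characteristic polynomial: p(μ) = μ^2 + 6μ + 9 = (μ + 3)^2.
Roots (with multiplicity): -3, -3.

-3, -3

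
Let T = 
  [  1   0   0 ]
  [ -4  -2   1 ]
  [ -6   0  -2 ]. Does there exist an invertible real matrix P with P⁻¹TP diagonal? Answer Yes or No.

No

Characteristic polynomial: p(μ) = μ^3 + 3μ^2 - 4 = (μ - 1)(μ + 2)^2.
μ = -2 has algebraic multiplicity 2; rank(T + 2I) = 2, so geometric multiplicity = 1.
Geometric multiplicity < algebraic multiplicity, so T is not diagonalizable.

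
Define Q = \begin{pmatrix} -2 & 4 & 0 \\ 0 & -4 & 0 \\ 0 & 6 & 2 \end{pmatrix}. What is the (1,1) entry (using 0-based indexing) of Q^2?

16

Characteristic polynomial: t^3 + 4t^2 - 4t - 16 = (t - 2)(t + 2)(t + 4), so the eigenvalues are -4, -2, 2.
t=-2: eigenvector (1, 0, 0).
t=2: eigenvector (0, 0, 1).
t=-4: eigenvector (-2, 1, -1).
P = [[1, 0, -2], [0, 0, 1], [0, 1, -1]], D = diag(-2, 2, -4), P⁻¹ = [[1, 2, 0], [0, 1, 1], [0, 1, 0]].
Q² = P·diag(4, 4, 16)·P⁻¹ = [[4, -24, 0], [0, 16, 0], [0, -12, 4]].
The requested entry is 16.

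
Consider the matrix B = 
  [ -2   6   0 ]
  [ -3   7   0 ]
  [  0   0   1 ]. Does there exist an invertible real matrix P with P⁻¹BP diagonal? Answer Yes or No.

Characteristic polynomial: p(r) = r^3 - 6r^2 + 9r - 4 = (r - 4)(r - 1)^2.
r = 1 has algebraic multiplicity 2; rank(B − 1I) = 1, so geometric multiplicity = 2.
Every eigenvalue has geometric = algebraic multiplicity, so B is diagonalizable.

Yes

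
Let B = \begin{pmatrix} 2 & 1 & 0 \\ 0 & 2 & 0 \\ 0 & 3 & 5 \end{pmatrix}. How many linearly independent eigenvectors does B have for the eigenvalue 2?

1

B − 2I = [[0, 1, 0], [0, 0, 0], [0, 3, 3]].
This matrix has rank 2, so its null space has dimension 3 − 2 = 1.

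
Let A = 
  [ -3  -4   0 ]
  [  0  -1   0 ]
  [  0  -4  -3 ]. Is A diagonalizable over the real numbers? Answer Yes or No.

Characteristic polynomial: p(λ) = λ^3 + 7λ^2 + 15λ + 9 = (λ + 1)(λ + 3)^2.
λ = -3 has algebraic multiplicity 2; rank(A + 3I) = 1, so geometric multiplicity = 2.
Every eigenvalue has geometric = algebraic multiplicity, so A is diagonalizable.

Yes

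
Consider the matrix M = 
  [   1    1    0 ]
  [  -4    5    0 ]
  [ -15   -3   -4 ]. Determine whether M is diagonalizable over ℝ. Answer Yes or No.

No

Characteristic polynomial: p(s) = s^3 - 2s^2 - 15s + 36 = (s - 3)^2(s + 4).
s = 3 has algebraic multiplicity 2; rank(M − 3I) = 2, so geometric multiplicity = 1.
Geometric multiplicity < algebraic multiplicity, so M is not diagonalizable.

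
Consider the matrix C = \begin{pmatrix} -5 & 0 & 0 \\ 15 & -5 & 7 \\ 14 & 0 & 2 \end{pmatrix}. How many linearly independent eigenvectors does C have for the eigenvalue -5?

C + 5I = [[0, 0, 0], [15, 0, 7], [14, 0, 7]].
This matrix has rank 2, so its null space has dimension 3 − 2 = 1.

1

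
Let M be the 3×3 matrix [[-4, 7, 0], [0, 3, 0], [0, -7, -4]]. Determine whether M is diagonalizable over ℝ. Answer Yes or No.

Characteristic polynomial: p(t) = t^3 + 5t^2 - 8t - 48 = (t - 3)(t + 4)^2.
t = -4 has algebraic multiplicity 2; rank(M + 4I) = 1, so geometric multiplicity = 2.
Every eigenvalue has geometric = algebraic multiplicity, so M is diagonalizable.

Yes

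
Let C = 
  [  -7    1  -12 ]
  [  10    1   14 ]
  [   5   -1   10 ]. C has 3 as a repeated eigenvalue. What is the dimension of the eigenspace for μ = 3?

C − 3I = [[-10, 1, -12], [10, -2, 14], [5, -1, 7]].
This matrix has rank 2, so its null space has dimension 3 − 2 = 1.

1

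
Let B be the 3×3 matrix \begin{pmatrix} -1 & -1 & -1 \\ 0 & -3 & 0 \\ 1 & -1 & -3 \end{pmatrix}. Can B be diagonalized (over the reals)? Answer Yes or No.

No

Characteristic polynomial: p(r) = r^3 + 7r^2 + 16r + 12 = (r + 2)^2(r + 3).
r = -2 has algebraic multiplicity 2; rank(B + 2I) = 2, so geometric multiplicity = 1.
Geometric multiplicity < algebraic multiplicity, so B is not diagonalizable.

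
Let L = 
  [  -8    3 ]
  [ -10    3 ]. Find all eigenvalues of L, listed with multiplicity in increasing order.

Characteristic polynomial: p(s) = s^2 + 5s + 6 = (s + 2)(s + 3).
Roots (with multiplicity): -3, -2.

-3, -2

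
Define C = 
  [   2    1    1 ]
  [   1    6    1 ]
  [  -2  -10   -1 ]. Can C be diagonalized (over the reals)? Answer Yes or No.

No

Characteristic polynomial: p(λ) = λ^3 - 7λ^2 + 15λ - 9 = (λ - 3)^2(λ - 1).
λ = 3 has algebraic multiplicity 2; rank(C − 3I) = 2, so geometric multiplicity = 1.
Geometric multiplicity < algebraic multiplicity, so C is not diagonalizable.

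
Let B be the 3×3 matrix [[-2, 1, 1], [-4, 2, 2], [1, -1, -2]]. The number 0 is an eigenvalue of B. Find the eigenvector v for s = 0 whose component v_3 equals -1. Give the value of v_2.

B = [[-2, 1, 1], [-4, 2, 2], [1, -1, -2]].
Solving (B)v = 0 gives the eigenspace spanned by (1, 3, -1).
With v_3 = -1, v = (1, 3, -1), so v_2 = 3.

3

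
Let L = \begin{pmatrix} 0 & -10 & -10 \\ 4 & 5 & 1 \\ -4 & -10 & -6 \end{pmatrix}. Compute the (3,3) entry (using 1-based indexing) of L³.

Characteristic polynomial: r^3 + r^2 - 20r = r(r - 4)(r + 5), so the eigenvalues are -5, 0, 4.
r=0: eigenvector (1, -1, 1).
r=-5: eigenvector (2, -1, 2).
r=4: eigenvector (0, -1, 1).
P = [[1, 2, 0], [-1, -1, -1], [1, 2, 1]], D = diag(0, -5, 4), P⁻¹ = [[1, -2, -2], [0, 1, 1], [-1, 0, 1]].
L³ = P·diag(0, -125, 64)·P⁻¹ = [[0, -250, -250], [64, 125, 61], [-64, -250, -186]].
The requested entry is -186.

-186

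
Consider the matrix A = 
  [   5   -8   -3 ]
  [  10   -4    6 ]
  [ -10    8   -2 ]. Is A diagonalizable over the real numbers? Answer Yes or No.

Yes

Characteristic polynomial: p(μ) = μ^3 + μ^2 - 20μ = μ(μ - 4)(μ + 5).
All 3 eigenvalues are distinct, so A is diagonalizable.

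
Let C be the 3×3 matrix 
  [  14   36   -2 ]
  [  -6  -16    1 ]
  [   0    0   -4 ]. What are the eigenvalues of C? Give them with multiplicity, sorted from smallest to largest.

Characteristic polynomial: p(μ) = μ^3 + 6μ^2 - 32 = (μ - 2)(μ + 4)^2.
Roots (with multiplicity): -4, -4, 2.

-4, -4, 2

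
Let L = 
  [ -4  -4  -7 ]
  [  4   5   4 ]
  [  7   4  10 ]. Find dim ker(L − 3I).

L − 3I = [[-7, -4, -7], [4, 2, 4], [7, 4, 7]].
This matrix has rank 2, so its null space has dimension 3 − 2 = 1.

1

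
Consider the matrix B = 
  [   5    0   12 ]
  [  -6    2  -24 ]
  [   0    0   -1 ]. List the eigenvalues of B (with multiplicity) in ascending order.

Characteristic polynomial: p(λ) = λ^3 - 6λ^2 + 3λ + 10 = (λ - 5)(λ - 2)(λ + 1).
Roots (with multiplicity): -1, 2, 5.

-1, 2, 5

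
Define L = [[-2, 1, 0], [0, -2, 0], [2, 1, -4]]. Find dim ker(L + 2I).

L + 2I = [[0, 1, 0], [0, 0, 0], [2, 1, -2]].
This matrix has rank 2, so its null space has dimension 3 − 2 = 1.

1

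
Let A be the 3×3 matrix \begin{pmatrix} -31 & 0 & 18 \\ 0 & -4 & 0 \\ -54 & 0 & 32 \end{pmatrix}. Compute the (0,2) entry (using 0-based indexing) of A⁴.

738

Characteristic polynomial: s^3 + 3s^2 - 24s - 80 = (s - 5)(s + 4)^2, so the eigenvalues are -4, -4, 5.
s=5: eigenvector (1, 0, 2).
s=-4: eigenvector (0, 1, 0).
s=-4: eigenvector (-2, 0, -3).
P = [[1, 0, -2], [0, 1, 0], [2, 0, -3]], D = diag(5, -4, -4), P⁻¹ = [[-3, 0, 2], [0, 1, 0], [-2, 0, 1]].
A⁴ = P·diag(625, 256, 256)·P⁻¹ = [[-851, 0, 738], [0, 256, 0], [-2214, 0, 1732]].
The requested entry is 738.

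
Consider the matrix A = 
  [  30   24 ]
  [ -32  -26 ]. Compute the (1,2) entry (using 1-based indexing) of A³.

Characteristic polynomial: t^2 - 4t - 12 = (t - 6)(t + 2), so the eigenvalues are -2, 6.
t=-2: eigenvector (-3, 4).
t=6: eigenvector (1, -1).
P = [[-3, 1], [4, -1]], D = diag(-2, 6), P⁻¹ = [[1, 1], [4, 3]].
A³ = P·diag(-8, 216)·P⁻¹ = [[888, 672], [-896, -680]].
The requested entry is 672.

672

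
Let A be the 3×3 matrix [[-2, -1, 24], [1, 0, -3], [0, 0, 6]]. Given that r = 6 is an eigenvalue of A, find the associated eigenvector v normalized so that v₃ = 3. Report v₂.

0

A − 6I = [[-8, -1, 24], [1, -6, -3], [0, 0, 0]].
Solving (A − 6I)v = 0 gives the eigenspace spanned by (9, 0, 3).
With v₃ = 3, v = (9, 0, 3), so v₂ = 0.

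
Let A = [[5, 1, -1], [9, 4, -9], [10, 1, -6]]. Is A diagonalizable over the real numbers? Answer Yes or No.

No

Characteristic polynomial: p(r) = r^3 - 3r^2 - 24r + 80 = (r - 4)^2(r + 5).
r = 4 has algebraic multiplicity 2; rank(A − 4I) = 2, so geometric multiplicity = 1.
Geometric multiplicity < algebraic multiplicity, so A is not diagonalizable.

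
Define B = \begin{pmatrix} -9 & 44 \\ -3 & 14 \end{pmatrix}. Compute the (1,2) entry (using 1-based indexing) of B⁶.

29260

Characteristic polynomial: t^2 - 5t + 6 = (t - 3)(t - 2), so the eigenvalues are 2, 3.
t=3: eigenvector (-11, -3).
t=2: eigenvector (4, 1).
P = [[-11, 4], [-3, 1]], D = diag(3, 2), P⁻¹ = [[1, -4], [3, -11]].
B⁶ = P·diag(729, 64)·P⁻¹ = [[-7251, 29260], [-1995, 8044]].
The requested entry is 29260.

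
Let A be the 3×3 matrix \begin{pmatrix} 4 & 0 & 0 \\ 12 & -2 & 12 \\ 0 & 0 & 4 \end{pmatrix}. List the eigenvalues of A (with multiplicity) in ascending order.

Characteristic polynomial: p(λ) = λ^3 - 6λ^2 + 32 = (λ - 4)^2(λ + 2).
Roots (with multiplicity): -2, 4, 4.

-2, 4, 4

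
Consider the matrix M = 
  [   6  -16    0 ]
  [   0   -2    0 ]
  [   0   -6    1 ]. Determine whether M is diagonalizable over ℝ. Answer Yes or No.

Characteristic polynomial: p(λ) = λ^3 - 5λ^2 - 8λ + 12 = (λ - 6)(λ - 1)(λ + 2).
All 3 eigenvalues are distinct, so M is diagonalizable.

Yes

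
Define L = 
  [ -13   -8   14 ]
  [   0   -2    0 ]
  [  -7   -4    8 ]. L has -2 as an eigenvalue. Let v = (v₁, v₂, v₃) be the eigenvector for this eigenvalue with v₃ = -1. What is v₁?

-2

L + 2I = [[-11, -8, 14], [0, 0, 0], [-7, -4, 10]].
Solving (L + 2I)v = 0 gives the eigenspace spanned by (-2, 1, -1).
With v₃ = -1, v = (-2, 1, -1), so v₁ = -2.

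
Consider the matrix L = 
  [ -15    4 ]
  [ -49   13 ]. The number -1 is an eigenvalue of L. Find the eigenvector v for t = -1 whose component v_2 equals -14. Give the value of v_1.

-4

L + 1I = [[-14, 4], [-49, 14]].
Solving (L + 1I)v = 0 gives the eigenspace spanned by (-4, -14).
With v_2 = -14, v = (-4, -14), so v_1 = -4.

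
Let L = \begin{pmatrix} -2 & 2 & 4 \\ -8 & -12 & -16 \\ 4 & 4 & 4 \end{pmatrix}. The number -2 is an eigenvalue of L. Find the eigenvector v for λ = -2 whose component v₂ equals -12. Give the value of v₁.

3

L + 2I = [[0, 2, 4], [-8, -10, -16], [4, 4, 6]].
Solving (L + 2I)v = 0 gives the eigenspace spanned by (3, -12, 6).
With v₂ = -12, v = (3, -12, 6), so v₁ = 3.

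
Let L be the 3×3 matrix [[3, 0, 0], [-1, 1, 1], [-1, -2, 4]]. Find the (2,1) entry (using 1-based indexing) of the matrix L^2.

-5

Characteristic polynomial: s^3 - 8s^2 + 21s - 18 = (s - 3)^2(s - 2), so the eigenvalues are 2, 3, 3.
s=3: eigenvector (1, -1, -1).
s=3: eigenvector (0, 1, 2).
s=2: eigenvector (0, 1, 1).
P = [[1, 0, 0], [-1, 1, 1], [-1, 2, 1]], D = diag(3, 3, 2), P⁻¹ = [[1, 0, 0], [0, -1, 1], [1, 2, -1]].
L² = P·diag(9, 9, 4)·P⁻¹ = [[9, 0, 0], [-5, -1, 5], [-5, -10, 14]].
The requested entry is -5.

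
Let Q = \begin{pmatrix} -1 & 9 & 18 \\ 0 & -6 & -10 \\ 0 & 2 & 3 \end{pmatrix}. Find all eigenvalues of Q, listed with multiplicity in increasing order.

-2, -1, -1

Characteristic polynomial: p(t) = t^3 + 4t^2 + 5t + 2 = (t + 1)^2(t + 2).
Roots (with multiplicity): -2, -1, -1.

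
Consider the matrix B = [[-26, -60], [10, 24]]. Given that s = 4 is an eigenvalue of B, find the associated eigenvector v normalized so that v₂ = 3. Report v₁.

-6

B − 4I = [[-30, -60], [10, 20]].
Solving (B − 4I)v = 0 gives the eigenspace spanned by (-6, 3).
With v₂ = 3, v = (-6, 3), so v₁ = -6.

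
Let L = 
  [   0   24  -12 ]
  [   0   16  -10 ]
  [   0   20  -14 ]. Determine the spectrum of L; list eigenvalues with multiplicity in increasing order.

Characteristic polynomial: p(r) = r^3 - 2r^2 - 24r = r(r - 6)(r + 4).
Roots (with multiplicity): -4, 0, 6.

-4, 0, 6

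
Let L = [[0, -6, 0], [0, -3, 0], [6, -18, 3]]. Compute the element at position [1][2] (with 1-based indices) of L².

18

Characteristic polynomial: t^3 - 9t = t(t - 3)(t + 3), so the eigenvalues are -3, 0, 3.
t=0: eigenvector (1, 0, -2).
t=-3: eigenvector (2, 1, 1).
t=3: eigenvector (0, 0, 1).
P = [[1, 2, 0], [0, 1, 0], [-2, 1, 1]], D = diag(0, -3, 3), P⁻¹ = [[1, -2, 0], [0, 1, 0], [2, -5, 1]].
L² = P·diag(0, 9, 9)·P⁻¹ = [[0, 18, 0], [0, 9, 0], [18, -36, 9]].
The requested entry is 18.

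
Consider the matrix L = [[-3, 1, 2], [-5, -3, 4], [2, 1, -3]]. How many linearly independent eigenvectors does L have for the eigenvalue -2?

L + 2I = [[-1, 1, 2], [-5, -1, 4], [2, 1, -1]].
This matrix has rank 2, so its null space has dimension 3 − 2 = 1.

1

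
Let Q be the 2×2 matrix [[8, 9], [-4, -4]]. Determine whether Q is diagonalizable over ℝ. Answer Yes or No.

Characteristic polynomial: p(r) = r^2 - 4r + 4 = (r - 2)^2.
r = 2 has algebraic multiplicity 2; rank(Q − 2I) = 1, so geometric multiplicity = 1.
Geometric multiplicity < algebraic multiplicity, so Q is not diagonalizable.

No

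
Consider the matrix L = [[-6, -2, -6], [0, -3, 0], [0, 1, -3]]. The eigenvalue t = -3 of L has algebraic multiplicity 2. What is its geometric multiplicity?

L + 3I = [[-3, -2, -6], [0, 0, 0], [0, 1, 0]].
This matrix has rank 2, so its null space has dimension 3 − 2 = 1.

1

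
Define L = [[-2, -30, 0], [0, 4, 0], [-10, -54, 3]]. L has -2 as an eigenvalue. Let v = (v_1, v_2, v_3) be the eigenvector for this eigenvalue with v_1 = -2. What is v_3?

L + 2I = [[0, -30, 0], [0, 6, 0], [-10, -54, 5]].
Solving (L + 2I)v = 0 gives the eigenspace spanned by (-2, 0, -4).
With v_1 = -2, v = (-2, 0, -4), so v_3 = -4.

-4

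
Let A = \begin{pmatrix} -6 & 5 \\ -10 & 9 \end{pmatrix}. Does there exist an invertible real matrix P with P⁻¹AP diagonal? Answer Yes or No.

Yes

Characteristic polynomial: p(r) = r^2 - 3r - 4 = (r - 4)(r + 1).
All 2 eigenvalues are distinct, so A is diagonalizable.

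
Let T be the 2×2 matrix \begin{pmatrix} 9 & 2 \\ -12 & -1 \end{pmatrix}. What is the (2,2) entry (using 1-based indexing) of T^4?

Characteristic polynomial: μ^2 - 8μ + 15 = (μ - 5)(μ - 3), so the eigenvalues are 3, 5.
μ=3: eigenvector (-1, 3).
μ=5: eigenvector (1, -2).
P = [[-1, 1], [3, -2]], D = diag(3, 5), P⁻¹ = [[2, 1], [3, 1]].
T⁴ = P·diag(81, 625)·P⁻¹ = [[1713, 544], [-3264, -1007]].
The requested entry is -1007.

-1007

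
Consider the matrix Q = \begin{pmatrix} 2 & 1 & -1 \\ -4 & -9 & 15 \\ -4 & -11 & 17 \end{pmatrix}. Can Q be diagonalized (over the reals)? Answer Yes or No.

Characteristic polynomial: p(λ) = λ^3 - 10λ^2 + 28λ - 24 = (λ - 6)(λ - 2)^2.
λ = 2 has algebraic multiplicity 2; rank(Q − 2I) = 2, so geometric multiplicity = 1.
Geometric multiplicity < algebraic multiplicity, so Q is not diagonalizable.

No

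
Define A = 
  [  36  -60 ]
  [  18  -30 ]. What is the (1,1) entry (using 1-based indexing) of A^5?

Characteristic polynomial: t^2 - 6t = t(t - 6), so the eigenvalues are 0, 6.
t=0: eigenvector (-5, -3).
t=6: eigenvector (2, 1).
P = [[-5, 2], [-3, 1]], D = diag(0, 6), P⁻¹ = [[1, -2], [3, -5]].
A⁵ = P·diag(0, 7776)·P⁻¹ = [[46656, -77760], [23328, -38880]].
The requested entry is 46656.

46656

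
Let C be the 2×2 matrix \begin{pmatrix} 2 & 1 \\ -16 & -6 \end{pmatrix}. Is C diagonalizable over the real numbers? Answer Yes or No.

No

Characteristic polynomial: p(s) = s^2 + 4s + 4 = (s + 2)^2.
s = -2 has algebraic multiplicity 2; rank(C + 2I) = 1, so geometric multiplicity = 1.
Geometric multiplicity < algebraic multiplicity, so C is not diagonalizable.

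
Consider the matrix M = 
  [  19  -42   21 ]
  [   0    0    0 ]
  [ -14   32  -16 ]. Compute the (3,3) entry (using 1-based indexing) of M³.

-274

Characteristic polynomial: λ^3 - 3λ^2 - 10λ = λ(λ - 5)(λ + 2), so the eigenvalues are -2, 0, 5.
λ=0: eigenvector (0, 1, 2).
λ=5: eigenvector (3, 0, -2).
λ=-2: eigenvector (-1, 0, 1).
P = [[0, 3, -1], [1, 0, 0], [2, -2, 1]], D = diag(0, 5, -2), P⁻¹ = [[0, 1, 0], [1, -2, 1], [2, -6, 3]].
M³ = P·diag(0, 125, -8)·P⁻¹ = [[391, -798, 399], [0, 0, 0], [-266, 548, -274]].
The requested entry is -274.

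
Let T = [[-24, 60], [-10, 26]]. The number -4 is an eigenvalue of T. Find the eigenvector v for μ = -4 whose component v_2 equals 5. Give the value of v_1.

15

T + 4I = [[-20, 60], [-10, 30]].
Solving (T + 4I)v = 0 gives the eigenspace spanned by (15, 5).
With v_2 = 5, v = (15, 5), so v_1 = 15.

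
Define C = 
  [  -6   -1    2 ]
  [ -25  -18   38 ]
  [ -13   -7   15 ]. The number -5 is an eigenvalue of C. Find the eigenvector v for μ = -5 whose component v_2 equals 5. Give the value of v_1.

C + 5I = [[-1, -1, 2], [-25, -13, 38], [-13, -7, 20]].
Solving (C + 5I)v = 0 gives the eigenspace spanned by (5, 5, 5).
With v_2 = 5, v = (5, 5, 5), so v_1 = 5.

5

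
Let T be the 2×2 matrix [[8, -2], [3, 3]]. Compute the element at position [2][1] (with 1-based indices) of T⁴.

2013

Characteristic polynomial: r^2 - 11r + 30 = (r - 6)(r - 5), so the eigenvalues are 5, 6.
r=5: eigenvector (2, 3).
r=6: eigenvector (1, 1).
P = [[2, 1], [3, 1]], D = diag(5, 6), P⁻¹ = [[-1, 1], [3, -2]].
T⁴ = P·diag(625, 1296)·P⁻¹ = [[2638, -1342], [2013, -717]].
The requested entry is 2013.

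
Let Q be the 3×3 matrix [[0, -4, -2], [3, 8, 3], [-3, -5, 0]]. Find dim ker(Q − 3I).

Q − 3I = [[-3, -4, -2], [3, 5, 3], [-3, -5, -3]].
This matrix has rank 2, so its null space has dimension 3 − 2 = 1.

1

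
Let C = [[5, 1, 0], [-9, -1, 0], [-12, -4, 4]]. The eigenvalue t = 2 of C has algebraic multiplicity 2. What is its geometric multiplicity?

C − 2I = [[3, 1, 0], [-9, -3, 0], [-12, -4, 2]].
This matrix has rank 2, so its null space has dimension 3 − 2 = 1.

1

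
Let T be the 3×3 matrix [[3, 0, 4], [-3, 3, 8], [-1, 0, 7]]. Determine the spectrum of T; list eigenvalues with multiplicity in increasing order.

Characteristic polynomial: p(λ) = λ^3 - 13λ^2 + 55λ - 75 = (λ - 5)^2(λ - 3).
Roots (with multiplicity): 3, 5, 5.

3, 5, 5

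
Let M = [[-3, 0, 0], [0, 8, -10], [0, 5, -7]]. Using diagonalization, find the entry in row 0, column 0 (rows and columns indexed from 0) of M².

9

Characteristic polynomial: μ^3 + 2μ^2 - 9μ - 18 = (μ - 3)(μ + 2)(μ + 3), so the eigenvalues are -3, -2, 3.
μ=-3: eigenvector (1, 0, 0).
μ=-2: eigenvector (0, -1, -1).
μ=3: eigenvector (0, 2, 1).
P = [[1, 0, 0], [0, -1, 2], [0, -1, 1]], D = diag(-3, -2, 3), P⁻¹ = [[1, 0, 0], [0, 1, -2], [0, 1, -1]].
M² = P·diag(9, 4, 9)·P⁻¹ = [[9, 0, 0], [0, 14, -10], [0, 5, -1]].
The requested entry is 9.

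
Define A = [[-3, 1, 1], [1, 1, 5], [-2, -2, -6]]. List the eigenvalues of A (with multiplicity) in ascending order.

Characteristic polynomial: p(r) = r^3 + 8r^2 + 20r + 16 = (r + 2)^2(r + 4).
Roots (with multiplicity): -4, -2, -2.

-4, -2, -2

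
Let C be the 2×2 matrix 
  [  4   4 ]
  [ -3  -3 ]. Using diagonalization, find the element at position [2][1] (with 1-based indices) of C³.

Characteristic polynomial: μ^2 - μ = μ(μ - 1), so the eigenvalues are 0, 1.
μ=1: eigenvector (4, -3).
μ=0: eigenvector (-1, 1).
P = [[4, -1], [-3, 1]], D = diag(1, 0), P⁻¹ = [[1, 1], [3, 4]].
C³ = P·diag(1, 0)·P⁻¹ = [[4, 4], [-3, -3]].
The requested entry is -3.

-3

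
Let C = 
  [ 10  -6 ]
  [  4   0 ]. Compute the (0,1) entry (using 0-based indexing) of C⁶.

-127680

Characteristic polynomial: s^2 - 10s + 24 = (s - 6)(s - 4), so the eigenvalues are 4, 6.
s=6: eigenvector (3, 2).
s=4: eigenvector (1, 1).
P = [[3, 1], [2, 1]], D = diag(6, 4), P⁻¹ = [[1, -1], [-2, 3]].
C⁶ = P·diag(46656, 4096)·P⁻¹ = [[131776, -127680], [85120, -81024]].
The requested entry is -127680.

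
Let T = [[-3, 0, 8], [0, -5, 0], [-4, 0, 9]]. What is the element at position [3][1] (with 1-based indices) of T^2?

Characteristic polynomial: λ^3 - λ^2 - 25λ + 25 = (λ - 5)(λ - 1)(λ + 5), so the eigenvalues are -5, 1, 5.
λ=5: eigenvector (1, 0, 1).
λ=-5: eigenvector (0, 1, 0).
λ=1: eigenvector (-2, 0, -1).
P = [[1, 0, -2], [0, 1, 0], [1, 0, -1]], D = diag(5, -5, 1), P⁻¹ = [[-1, 0, 2], [0, 1, 0], [-1, 0, 1]].
T² = P·diag(25, 25, 1)·P⁻¹ = [[-23, 0, 48], [0, 25, 0], [-24, 0, 49]].
The requested entry is -24.

-24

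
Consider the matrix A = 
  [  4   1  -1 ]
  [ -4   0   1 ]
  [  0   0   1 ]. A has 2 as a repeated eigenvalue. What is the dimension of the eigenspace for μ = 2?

1

A − 2I = [[2, 1, -1], [-4, -2, 1], [0, 0, -1]].
This matrix has rank 2, so its null space has dimension 3 − 2 = 1.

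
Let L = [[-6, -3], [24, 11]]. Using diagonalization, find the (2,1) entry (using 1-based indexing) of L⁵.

Characteristic polynomial: μ^2 - 5μ + 6 = (μ - 3)(μ - 2), so the eigenvalues are 2, 3.
μ=2: eigenvector (3, -8).
μ=3: eigenvector (1, -3).
P = [[3, 1], [-8, -3]], D = diag(2, 3), P⁻¹ = [[3, 1], [-8, -3]].
L⁵ = P·diag(32, 243)·P⁻¹ = [[-1656, -633], [5064, 1931]].
The requested entry is 5064.

5064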